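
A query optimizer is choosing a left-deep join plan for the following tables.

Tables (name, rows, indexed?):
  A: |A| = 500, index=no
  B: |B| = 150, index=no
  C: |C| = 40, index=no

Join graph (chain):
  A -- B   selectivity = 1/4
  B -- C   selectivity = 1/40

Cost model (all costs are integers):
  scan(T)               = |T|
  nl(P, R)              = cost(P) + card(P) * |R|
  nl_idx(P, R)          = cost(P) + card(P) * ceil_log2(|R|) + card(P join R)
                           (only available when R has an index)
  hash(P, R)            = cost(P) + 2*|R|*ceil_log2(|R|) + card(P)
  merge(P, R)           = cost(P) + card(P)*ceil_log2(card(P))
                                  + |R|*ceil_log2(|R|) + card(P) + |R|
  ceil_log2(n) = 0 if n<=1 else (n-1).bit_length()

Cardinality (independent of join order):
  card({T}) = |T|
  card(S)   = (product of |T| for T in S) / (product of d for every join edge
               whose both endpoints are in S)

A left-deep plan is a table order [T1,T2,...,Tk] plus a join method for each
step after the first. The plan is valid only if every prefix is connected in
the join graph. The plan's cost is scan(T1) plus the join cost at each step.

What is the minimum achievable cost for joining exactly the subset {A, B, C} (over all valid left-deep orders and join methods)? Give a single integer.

Selinger DP over subsets of {A,B,C}:
  {A}: scan cost=500, card=500
  {B}: scan cost=150, card=150
  {C}: scan cost=40, card=40
  {AB}: card=18750; try (B,hash)→3400, (A,merge)→6500, (B,merge)→6850, (A,hash)→9300, (A,nl)→75150, (B,nl)→75500; best=3400 via (B,hash)
  {BC}: card=150; try (C,hash)→780, (B,merge)→1670, (C,merge)→1780, (B,hash)→2480, (B,nl)→6040, (C,nl)→6150; best=780 via (C,hash)
  {ABC}: card=18750; try (A,merge)→7130, (A,hash)→9930, (C,hash)→22630, (A,nl)→75780, (C,merge)→303680, (C,nl)→753400; best=7130 via (A,merge)

7130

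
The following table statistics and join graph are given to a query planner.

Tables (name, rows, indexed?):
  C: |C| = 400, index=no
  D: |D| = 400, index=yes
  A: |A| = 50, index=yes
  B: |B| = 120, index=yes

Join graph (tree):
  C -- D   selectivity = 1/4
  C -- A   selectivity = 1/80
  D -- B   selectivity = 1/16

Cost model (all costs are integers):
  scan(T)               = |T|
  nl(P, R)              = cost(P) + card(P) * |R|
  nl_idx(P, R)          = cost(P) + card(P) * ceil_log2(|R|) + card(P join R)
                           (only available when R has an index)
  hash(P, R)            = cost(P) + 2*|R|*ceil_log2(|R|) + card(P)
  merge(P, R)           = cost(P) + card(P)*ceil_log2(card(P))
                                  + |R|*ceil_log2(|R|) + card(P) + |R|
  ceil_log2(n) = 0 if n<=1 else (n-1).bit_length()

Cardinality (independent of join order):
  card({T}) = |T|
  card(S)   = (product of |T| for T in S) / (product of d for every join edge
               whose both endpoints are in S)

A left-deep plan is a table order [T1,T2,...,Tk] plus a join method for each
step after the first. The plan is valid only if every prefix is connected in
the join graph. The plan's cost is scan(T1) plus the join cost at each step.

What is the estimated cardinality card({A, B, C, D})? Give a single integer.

187500

Tables in S: A(50), B(120), C(400), D(400)
Edges inside S: C-D(d=4), C-A(d=80), D-B(d=16)
numerator = 50 * 120 * 400 * 400 = 960000000
denominator = 4 * 80 * 16 = 5120
card(S) = 960000000 / 5120 = 187500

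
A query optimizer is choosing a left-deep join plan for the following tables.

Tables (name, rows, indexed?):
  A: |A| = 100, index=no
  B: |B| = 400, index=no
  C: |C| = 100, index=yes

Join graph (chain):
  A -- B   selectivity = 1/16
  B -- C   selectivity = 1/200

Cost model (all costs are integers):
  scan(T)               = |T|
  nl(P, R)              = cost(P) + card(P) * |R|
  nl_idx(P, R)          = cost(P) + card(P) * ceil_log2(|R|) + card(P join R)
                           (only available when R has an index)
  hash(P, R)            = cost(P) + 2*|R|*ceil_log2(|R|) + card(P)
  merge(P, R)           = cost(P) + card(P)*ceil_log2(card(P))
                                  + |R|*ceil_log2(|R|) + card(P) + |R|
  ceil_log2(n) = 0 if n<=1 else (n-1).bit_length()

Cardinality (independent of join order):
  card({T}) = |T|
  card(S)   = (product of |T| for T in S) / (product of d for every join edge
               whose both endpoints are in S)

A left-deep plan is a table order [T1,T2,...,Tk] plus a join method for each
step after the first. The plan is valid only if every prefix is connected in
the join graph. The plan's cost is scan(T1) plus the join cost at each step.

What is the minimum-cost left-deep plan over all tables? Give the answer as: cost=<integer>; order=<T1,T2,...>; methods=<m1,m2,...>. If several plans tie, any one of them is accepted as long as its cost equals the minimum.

Selinger DP (subsets sized 1..n):
  {A}: scan cost=100, card=100
  {B}: scan cost=400, card=400
  {C}: scan cost=100, card=100
  {AB}: card=2500; try (A,hash)→2200, (B,merge)→4900, (A,merge)→5200, (B,hash)→7400, (B,nl)→40100, (A,nl)→40400; best=2200 via (A,hash)
  {BC}: card=200; try (C,hash)→2200, (C,nl_idx)→3400, (B,merge)→4900, (C,merge)→5200, (B,hash)→7400, (B,nl)→40100 …(+1); best=2200 via (C,hash)
  {ABC}: card=1250; try (A,hash)→3800, (A,merge)→4800, (C,hash)→6100, (C,nl_idx)→20950, (A,nl)→22200, (C,merge)→35500 …(+1); best=3800 via (A,hash)

cost=3800; order=B,C,A; methods=hash,hash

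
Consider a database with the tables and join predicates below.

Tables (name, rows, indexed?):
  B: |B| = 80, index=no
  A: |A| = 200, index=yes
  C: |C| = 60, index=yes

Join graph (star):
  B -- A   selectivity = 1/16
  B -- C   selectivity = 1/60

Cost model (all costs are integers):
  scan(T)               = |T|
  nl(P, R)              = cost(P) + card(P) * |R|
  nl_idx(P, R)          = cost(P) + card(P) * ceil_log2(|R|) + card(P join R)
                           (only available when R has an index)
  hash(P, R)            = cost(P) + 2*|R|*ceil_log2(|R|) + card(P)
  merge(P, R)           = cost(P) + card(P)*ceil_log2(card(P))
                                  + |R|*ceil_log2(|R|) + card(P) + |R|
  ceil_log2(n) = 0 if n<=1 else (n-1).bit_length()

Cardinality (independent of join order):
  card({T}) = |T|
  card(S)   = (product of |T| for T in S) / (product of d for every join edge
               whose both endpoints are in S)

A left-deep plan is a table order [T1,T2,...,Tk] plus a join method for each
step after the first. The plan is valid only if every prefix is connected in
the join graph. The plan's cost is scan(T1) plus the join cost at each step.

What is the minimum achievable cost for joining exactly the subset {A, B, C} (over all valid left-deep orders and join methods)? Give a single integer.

2280

Selinger DP over subsets of {A,B,C}:
  {B}: scan cost=80, card=80
  {A}: scan cost=200, card=200
  {C}: scan cost=60, card=60
  {AB}: card=1000; try (B,hash)→1520, (A,nl_idx)→1720, (A,merge)→2520, (B,merge)→2640, (A,hash)→3360, (A,nl)→16080 …(+1); best=1520 via (B,hash)
  {BC}: card=80; try (C,nl_idx)→640, (C,hash)→880, (B,merge)→1120, (C,merge)→1140, (B,hash)→1240, (B,nl)→4860 …(+1); best=640 via (C,nl_idx)
  {ABC}: card=1000; try (A,nl_idx)→2280, (A,merge)→3080, (C,hash)→3240, (A,hash)→3920, (C,nl_idx)→8520, (C,merge)→12940 …(+2); best=2280 via (A,nl_idx)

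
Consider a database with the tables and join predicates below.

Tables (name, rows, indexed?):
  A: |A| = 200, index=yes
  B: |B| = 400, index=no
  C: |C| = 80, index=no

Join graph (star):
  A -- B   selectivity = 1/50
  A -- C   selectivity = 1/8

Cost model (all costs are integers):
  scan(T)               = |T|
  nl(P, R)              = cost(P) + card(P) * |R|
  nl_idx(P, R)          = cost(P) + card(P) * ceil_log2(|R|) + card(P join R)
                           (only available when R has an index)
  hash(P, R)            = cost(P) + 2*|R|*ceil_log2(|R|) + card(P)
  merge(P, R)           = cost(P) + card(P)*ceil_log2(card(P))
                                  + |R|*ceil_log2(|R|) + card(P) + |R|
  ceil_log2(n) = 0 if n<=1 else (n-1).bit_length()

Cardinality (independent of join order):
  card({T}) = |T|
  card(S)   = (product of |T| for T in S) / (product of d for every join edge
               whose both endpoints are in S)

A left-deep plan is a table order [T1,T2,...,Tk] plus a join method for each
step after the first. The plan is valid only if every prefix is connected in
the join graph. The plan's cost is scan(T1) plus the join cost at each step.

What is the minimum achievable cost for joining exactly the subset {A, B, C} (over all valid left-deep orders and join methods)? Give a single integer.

Selinger DP over subsets of {A,B,C}:
  {A}: scan cost=200, card=200
  {B}: scan cost=400, card=400
  {C}: scan cost=80, card=80
  {AB}: card=1600; try (A,hash)→4000, (A,nl_idx)→5200, (B,merge)→6000, (A,merge)→6200, (B,hash)→7600, (B,nl)→80200 …(+1); best=4000 via (A,hash)
  {AC}: card=2000; try (C,hash)→1520, (A,merge)→2520, (C,merge)→2640, (A,nl_idx)→2720, (A,hash)→3360, (A,nl)→16080 …(+1); best=1520 via (C,hash)
  {ABC}: card=16000; try (C,hash)→6720, (B,hash)→10720, (C,merge)→23840, (B,merge)→29520, (C,nl)→132000, (B,nl)→801520; best=6720 via (C,hash)

6720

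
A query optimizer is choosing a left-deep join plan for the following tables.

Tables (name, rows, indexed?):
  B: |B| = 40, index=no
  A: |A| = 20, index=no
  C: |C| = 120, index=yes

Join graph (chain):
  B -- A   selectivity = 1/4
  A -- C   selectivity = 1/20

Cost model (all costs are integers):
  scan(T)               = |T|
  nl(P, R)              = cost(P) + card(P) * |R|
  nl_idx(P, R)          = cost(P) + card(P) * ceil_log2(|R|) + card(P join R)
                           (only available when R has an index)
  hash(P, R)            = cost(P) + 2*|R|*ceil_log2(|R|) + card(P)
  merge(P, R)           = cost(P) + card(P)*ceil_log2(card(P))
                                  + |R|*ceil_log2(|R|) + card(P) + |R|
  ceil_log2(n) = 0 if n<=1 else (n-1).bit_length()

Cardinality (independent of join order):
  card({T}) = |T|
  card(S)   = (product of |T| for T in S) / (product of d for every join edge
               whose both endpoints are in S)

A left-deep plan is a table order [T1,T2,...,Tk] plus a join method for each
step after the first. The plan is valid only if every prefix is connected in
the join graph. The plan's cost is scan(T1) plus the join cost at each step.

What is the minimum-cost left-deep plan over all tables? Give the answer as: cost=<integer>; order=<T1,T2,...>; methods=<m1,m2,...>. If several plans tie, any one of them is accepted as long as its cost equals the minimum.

cost=880; order=A,C,B; methods=nl_idx,hash

Selinger DP (subsets sized 1..n):
  {B}: scan cost=40, card=40
  {A}: scan cost=20, card=20
  {C}: scan cost=120, card=120
  {AB}: card=200; try (A,hash)→280, (B,merge)→420, (A,merge)→440, (B,hash)→520, (B,nl)→820, (A,nl)→840; best=280 via (A,hash)
  {AC}: card=120; try (C,nl_idx)→280, (A,hash)→440, (C,merge)→1100, (A,merge)→1200, (C,hash)→1720, (C,nl)→2420 …(+1); best=280 via (C,nl_idx)
  {ABC}: card=1200; try (B,hash)→880, (B,merge)→1520, (C,hash)→2160, (C,nl_idx)→2880, (C,merge)→3040, (B,nl)→5080 …(+1); best=880 via (B,hash)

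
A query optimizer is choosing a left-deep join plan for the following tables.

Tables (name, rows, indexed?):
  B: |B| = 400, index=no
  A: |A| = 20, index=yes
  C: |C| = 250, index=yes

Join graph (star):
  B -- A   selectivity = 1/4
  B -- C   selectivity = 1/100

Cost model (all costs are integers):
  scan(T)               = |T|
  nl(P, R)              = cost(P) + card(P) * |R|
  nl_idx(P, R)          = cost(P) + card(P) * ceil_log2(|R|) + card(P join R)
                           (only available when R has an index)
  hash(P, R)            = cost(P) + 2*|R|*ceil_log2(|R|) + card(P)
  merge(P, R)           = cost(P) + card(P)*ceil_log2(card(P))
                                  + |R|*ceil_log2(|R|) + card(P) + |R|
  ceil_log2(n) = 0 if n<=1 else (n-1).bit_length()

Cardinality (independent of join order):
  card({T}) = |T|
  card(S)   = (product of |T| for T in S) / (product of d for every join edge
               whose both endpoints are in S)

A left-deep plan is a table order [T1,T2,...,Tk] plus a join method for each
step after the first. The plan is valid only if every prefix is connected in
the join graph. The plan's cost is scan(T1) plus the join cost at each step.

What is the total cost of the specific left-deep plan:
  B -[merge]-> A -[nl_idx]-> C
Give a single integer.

25520

step 1: scan B: cost=400, card=400
step 2: join A via merge
    card(P join A) = 400*20/(4) = 2000
    cost = 400 + 400*9 + 20*5 + 400 + 20 = 4520
step 3: join C via nl_idx
    card(P join C) = 2000*250/(100) = 5000
    cost = 4520 + 2000*8 + 5000 = 25520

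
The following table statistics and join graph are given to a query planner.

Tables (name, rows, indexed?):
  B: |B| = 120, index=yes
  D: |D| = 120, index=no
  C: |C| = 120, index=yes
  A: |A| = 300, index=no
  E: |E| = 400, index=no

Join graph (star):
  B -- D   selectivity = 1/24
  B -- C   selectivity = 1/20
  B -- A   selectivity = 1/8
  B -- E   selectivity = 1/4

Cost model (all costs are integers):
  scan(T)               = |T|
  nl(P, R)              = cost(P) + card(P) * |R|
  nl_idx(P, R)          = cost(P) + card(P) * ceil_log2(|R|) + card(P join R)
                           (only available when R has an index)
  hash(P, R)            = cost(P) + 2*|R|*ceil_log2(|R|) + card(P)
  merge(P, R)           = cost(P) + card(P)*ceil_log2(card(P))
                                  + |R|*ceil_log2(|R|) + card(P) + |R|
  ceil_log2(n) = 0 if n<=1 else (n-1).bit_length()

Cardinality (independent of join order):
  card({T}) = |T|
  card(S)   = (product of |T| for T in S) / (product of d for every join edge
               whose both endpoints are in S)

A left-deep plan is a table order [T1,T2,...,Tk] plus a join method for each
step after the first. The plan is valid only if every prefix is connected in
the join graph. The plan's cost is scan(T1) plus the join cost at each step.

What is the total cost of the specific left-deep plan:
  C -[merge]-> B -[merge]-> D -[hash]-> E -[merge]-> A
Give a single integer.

step 1: scan C: cost=120, card=120
step 2: join B via merge
    card(P join B) = 120*120/(20) = 720
    cost = 120 + 120*7 + 120*7 + 120 + 120 = 2040
step 3: join D via merge
    card(P join D) = 720*120/(24) = 3600
    cost = 2040 + 720*10 + 120*7 + 720 + 120 = 10920
step 4: join E via hash
    card(P join E) = 3600*400/(4) = 360000
    cost = 10920 + 2*400*9 + 3600 = 21720
step 5: join A via merge
    card(P join A) = 360000*300/(8) = 13500000
    cost = 21720 + 360000*19 + 300*9 + 360000 + 300 = 7224720

7224720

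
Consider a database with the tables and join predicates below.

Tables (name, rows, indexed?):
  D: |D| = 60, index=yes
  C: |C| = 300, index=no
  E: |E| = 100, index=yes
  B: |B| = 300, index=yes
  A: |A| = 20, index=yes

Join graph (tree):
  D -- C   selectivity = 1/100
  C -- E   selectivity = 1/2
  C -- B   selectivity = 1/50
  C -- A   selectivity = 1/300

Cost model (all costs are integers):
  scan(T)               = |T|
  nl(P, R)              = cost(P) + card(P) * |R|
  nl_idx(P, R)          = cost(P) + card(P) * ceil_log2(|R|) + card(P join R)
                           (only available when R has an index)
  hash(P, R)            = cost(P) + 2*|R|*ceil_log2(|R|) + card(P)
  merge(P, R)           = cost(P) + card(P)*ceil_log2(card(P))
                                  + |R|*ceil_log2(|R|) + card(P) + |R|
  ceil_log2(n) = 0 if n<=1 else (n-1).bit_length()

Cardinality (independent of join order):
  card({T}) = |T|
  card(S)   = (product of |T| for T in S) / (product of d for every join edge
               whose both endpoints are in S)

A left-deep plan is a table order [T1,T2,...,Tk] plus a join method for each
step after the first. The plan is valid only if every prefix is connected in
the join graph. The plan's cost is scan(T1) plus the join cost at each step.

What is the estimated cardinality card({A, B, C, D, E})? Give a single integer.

3600

Tables in S: A(20), B(300), C(300), D(60), E(100)
Edges inside S: D-C(d=100), C-E(d=2), C-B(d=50), C-A(d=300)
numerator = 20 * 300 * 300 * 60 * 100 = 10800000000
denominator = 100 * 2 * 50 * 300 = 3000000
card(S) = 10800000000 / 3000000 = 3600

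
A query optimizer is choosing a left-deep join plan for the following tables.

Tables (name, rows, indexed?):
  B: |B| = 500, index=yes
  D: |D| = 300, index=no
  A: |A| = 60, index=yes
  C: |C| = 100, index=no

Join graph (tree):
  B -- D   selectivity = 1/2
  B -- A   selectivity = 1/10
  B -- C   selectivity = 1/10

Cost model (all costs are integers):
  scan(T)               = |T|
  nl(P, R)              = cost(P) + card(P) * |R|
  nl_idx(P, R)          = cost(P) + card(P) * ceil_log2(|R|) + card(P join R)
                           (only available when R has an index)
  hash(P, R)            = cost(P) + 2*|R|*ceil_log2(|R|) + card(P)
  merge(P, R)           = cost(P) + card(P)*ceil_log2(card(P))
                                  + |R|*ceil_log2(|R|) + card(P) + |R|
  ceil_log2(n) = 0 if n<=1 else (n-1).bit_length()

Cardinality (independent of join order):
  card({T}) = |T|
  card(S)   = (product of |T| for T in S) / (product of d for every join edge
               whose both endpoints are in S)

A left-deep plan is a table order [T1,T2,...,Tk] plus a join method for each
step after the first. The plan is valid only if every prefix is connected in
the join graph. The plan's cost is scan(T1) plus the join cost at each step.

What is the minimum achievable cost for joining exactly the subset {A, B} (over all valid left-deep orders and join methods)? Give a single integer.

Selinger DP over subsets of {A,B}:
  {B}: scan cost=500, card=500
  {A}: scan cost=60, card=60
  {AB}: card=3000; try (A,hash)→1720, (B,nl_idx)→3600, (B,merge)→5480, (A,merge)→5920, (A,nl_idx)→6500, (B,hash)→9120 …(+2); best=1720 via (A,hash)

1720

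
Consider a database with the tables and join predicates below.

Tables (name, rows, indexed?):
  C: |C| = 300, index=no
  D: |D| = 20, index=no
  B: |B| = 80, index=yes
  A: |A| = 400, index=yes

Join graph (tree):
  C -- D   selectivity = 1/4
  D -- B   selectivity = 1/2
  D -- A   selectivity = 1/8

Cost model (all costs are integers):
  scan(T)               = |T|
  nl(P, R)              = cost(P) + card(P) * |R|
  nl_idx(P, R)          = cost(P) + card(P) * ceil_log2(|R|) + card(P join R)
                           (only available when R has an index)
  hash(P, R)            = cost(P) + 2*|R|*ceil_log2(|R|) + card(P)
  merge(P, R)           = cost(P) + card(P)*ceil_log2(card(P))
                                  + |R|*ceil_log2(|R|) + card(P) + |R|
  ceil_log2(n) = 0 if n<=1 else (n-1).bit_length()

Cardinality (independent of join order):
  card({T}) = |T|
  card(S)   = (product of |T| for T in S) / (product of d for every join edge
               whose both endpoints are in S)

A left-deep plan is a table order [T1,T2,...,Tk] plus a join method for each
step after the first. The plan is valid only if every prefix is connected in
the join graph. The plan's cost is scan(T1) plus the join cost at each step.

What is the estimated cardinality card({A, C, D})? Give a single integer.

75000

Tables in S: A(400), C(300), D(20)
Edges inside S: C-D(d=4), D-A(d=8)
numerator = 400 * 300 * 20 = 2400000
denominator = 4 * 8 = 32
card(S) = 2400000 / 32 = 75000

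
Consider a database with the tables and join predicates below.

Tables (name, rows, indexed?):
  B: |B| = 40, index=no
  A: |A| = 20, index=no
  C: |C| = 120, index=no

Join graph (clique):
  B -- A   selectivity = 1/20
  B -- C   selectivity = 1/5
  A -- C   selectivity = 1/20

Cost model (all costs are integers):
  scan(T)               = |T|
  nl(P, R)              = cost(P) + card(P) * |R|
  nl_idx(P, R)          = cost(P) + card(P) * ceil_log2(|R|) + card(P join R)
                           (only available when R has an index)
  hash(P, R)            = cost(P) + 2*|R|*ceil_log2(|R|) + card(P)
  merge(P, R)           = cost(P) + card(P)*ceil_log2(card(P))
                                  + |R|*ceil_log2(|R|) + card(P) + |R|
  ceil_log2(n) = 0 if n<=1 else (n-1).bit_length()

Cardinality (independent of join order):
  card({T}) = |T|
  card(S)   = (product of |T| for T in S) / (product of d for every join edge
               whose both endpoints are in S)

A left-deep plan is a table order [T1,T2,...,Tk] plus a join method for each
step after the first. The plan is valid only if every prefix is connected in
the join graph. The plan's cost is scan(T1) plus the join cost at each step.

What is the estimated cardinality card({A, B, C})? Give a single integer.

48

Tables in S: A(20), B(40), C(120)
Edges inside S: B-A(d=20), B-C(d=5), A-C(d=20)
numerator = 20 * 40 * 120 = 96000
denominator = 20 * 5 * 20 = 2000
card(S) = 96000 / 2000 = 48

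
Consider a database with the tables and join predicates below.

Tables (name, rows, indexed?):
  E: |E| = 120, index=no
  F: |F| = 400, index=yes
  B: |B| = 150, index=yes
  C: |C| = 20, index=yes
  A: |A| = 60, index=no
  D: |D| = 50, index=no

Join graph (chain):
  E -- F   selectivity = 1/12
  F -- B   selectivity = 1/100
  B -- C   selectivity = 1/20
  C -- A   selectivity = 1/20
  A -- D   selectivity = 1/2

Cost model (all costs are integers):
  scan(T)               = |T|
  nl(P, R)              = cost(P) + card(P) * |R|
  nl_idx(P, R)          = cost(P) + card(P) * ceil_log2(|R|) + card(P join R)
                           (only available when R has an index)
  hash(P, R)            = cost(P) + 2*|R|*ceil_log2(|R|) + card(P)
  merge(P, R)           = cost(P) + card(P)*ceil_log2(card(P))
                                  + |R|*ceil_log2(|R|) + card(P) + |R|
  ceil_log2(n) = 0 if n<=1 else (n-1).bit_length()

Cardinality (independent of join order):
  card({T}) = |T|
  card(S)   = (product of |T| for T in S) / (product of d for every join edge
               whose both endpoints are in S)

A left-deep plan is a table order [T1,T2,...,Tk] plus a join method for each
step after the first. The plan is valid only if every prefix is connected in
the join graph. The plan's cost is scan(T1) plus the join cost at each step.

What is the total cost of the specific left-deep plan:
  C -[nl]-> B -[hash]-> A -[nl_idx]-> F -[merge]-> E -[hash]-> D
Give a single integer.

50900

step 1: scan C: cost=20, card=20
step 2: join B via nl
    card(P join B) = 20*150/(20) = 150
    cost = 20 + 20*150 = 3020
step 3: join A via hash
    card(P join A) = 150*60/(20) = 450
    cost = 3020 + 2*60*6 + 150 = 3890
step 4: join F via nl_idx
    card(P join F) = 450*400/(100) = 1800
    cost = 3890 + 450*9 + 1800 = 9740
step 5: join E via merge
    card(P join E) = 1800*120/(12) = 18000
    cost = 9740 + 1800*11 + 120*7 + 1800 + 120 = 32300
step 6: join D via hash
    card(P join D) = 18000*50/(2) = 450000
    cost = 32300 + 2*50*6 + 18000 = 50900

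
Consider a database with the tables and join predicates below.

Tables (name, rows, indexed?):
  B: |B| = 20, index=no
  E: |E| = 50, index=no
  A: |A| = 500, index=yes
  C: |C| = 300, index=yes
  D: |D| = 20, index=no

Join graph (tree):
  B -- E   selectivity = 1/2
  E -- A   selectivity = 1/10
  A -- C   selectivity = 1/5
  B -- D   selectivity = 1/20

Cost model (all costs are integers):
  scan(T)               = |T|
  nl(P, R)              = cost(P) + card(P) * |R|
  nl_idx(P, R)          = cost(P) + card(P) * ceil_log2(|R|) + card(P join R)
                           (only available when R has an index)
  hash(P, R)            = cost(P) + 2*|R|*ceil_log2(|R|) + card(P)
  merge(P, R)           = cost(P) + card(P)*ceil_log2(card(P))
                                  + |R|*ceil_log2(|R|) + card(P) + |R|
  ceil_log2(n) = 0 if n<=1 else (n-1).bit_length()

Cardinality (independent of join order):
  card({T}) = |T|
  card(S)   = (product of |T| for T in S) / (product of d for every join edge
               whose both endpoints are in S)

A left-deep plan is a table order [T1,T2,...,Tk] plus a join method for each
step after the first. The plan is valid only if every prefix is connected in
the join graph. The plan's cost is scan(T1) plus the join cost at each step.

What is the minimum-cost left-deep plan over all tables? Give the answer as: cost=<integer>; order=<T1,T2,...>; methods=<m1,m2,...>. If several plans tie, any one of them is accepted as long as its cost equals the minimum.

cost=40610; order=B,D,E,A,C; methods=hash,merge,hash,hash

Selinger DP (subsets sized 1..n):
  {B}: scan cost=20, card=20
  {E}: scan cost=50, card=50
  {A}: scan cost=500, card=500
  {C}: scan cost=300, card=300
  {D}: scan cost=20, card=20
  {BE}: card=500; try (B,hash)→300, (E,merge)→490, (B,merge)→520, (E,hash)→640, (E,nl)→1020, (B,nl)→1050; best=300 via (B,hash)
  {BD}: card=20; try (D,hash)→240, (B,hash)→240, (D,merge)→260, (B,merge)→260, (D,nl)→420, (B,nl)→420; best=240 via (D,hash)
  {AE}: card=2500; try (E,hash)→1600, (A,nl_idx)→3000, (A,merge)→5400, (E,merge)→5850, (A,hash)→9100, (A,nl)→25050 …(+1); best=1600 via (E,hash)
  {AC}: card=30000; try (C,hash)→6400, (A,merge)→8300, (C,merge)→8500, (A,hash)→9600, (A,nl_idx)→33000, (C,nl_idx)→35000 …(+2); best=6400 via (C,hash)
  {ABE}: card=25000; try (B,hash)→4300, (A,hash)→9800, (A,merge)→10300, (A,nl_idx)→29800, (B,merge)→34220, (B,nl)→51600 …(+1); best=4300 via (B,hash)
  {BDE}: card=500; try (E,merge)→710, (E,hash)→860, (D,hash)→1000, (E,nl)→1240, (D,merge)→5420, (D,nl)→10300; best=710 via (E,merge)
  {ACE}: card=150000; try (C,hash)→9500, (E,hash)→37000, (C,merge)→37100, (C,nl_idx)→174100, (E,merge)→486750, (C,nl)→751600 …(+1); best=9500 via (C,hash)
  {ABCE}: card=1500000; try (C,hash)→34700, (B,hash)→159700, (C,merge)→407300, (C,nl_idx)→1729300, (B,merge)→2859620, (B,nl)→3009500 …(+1); best=34700 via (C,hash)
  {ABDE}: card=25000; try (A,hash)→10210, (A,merge)→10710, (D,hash)→29500, (A,nl_idx)→30210, (A,nl)→250710, (D,merge)→404420 …(+1); best=10210 via (A,hash)
  {ABCDE}: card=1500000; try (C,hash)→40610, (C,merge)→413210, (D,hash)→1534900, (C,nl_idx)→1735210, (C,nl)→7510210, (D,nl)→30034700 …(+1); best=40610 via (C,hash)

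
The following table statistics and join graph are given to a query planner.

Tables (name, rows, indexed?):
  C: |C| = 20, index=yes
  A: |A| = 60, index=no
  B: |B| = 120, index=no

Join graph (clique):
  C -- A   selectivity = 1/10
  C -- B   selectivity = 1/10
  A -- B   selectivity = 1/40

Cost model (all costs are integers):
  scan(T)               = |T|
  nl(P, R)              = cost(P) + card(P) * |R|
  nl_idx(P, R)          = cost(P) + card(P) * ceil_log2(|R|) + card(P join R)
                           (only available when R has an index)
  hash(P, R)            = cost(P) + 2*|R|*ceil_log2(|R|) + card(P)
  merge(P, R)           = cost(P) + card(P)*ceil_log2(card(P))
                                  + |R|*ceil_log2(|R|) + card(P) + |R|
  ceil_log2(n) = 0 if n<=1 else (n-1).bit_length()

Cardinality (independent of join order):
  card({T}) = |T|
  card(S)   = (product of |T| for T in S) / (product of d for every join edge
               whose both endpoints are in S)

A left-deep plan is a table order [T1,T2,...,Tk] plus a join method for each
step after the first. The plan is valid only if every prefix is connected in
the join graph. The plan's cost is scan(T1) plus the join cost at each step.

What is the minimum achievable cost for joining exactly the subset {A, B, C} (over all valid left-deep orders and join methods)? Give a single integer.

Selinger DP over subsets of {A,B,C}:
  {C}: scan cost=20, card=20
  {A}: scan cost=60, card=60
  {B}: scan cost=120, card=120
  {AC}: card=120; try (C,hash)→320, (C,nl_idx)→480, (A,merge)→560, (C,merge)→600, (A,hash)→760, (A,nl)→1220 …(+1); best=320 via (C,hash)
  {BC}: card=240; try (C,hash)→440, (C,nl_idx)→960, (B,merge)→1100, (C,merge)→1200, (B,hash)→1720, (B,nl)→2420 …(+1); best=440 via (C,hash)
  {AB}: card=180; try (A,hash)→960, (B,merge)→1440, (A,merge)→1500, (B,hash)→1800, (B,nl)→7260, (A,nl)→7320; best=960 via (A,hash)
  {ABC}: card=36; try (C,hash)→1340, (A,hash)→1400, (C,nl_idx)→1896, (B,hash)→2120, (B,merge)→2240, (C,merge)→2700 …(+4); best=1340 via (C,hash)

1340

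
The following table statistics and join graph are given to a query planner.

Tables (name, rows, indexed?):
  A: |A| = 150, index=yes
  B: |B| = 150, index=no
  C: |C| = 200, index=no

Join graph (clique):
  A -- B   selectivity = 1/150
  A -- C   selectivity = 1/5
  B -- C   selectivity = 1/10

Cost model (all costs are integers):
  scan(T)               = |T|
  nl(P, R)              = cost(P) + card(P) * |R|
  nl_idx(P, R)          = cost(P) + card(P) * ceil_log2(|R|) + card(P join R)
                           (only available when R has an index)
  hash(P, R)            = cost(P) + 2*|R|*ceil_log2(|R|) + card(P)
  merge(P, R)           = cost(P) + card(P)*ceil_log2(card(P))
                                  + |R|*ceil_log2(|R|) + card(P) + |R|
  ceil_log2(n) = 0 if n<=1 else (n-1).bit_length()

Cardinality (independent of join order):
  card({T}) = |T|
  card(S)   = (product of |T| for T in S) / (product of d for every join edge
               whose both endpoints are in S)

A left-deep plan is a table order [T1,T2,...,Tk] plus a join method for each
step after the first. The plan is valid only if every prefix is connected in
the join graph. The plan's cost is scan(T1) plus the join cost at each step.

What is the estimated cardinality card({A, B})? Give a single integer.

Tables in S: A(150), B(150)
Edges inside S: A-B(d=150)
numerator = 150 * 150 = 22500
denominator = 150 = 150
card(S) = 22500 / 150 = 150

150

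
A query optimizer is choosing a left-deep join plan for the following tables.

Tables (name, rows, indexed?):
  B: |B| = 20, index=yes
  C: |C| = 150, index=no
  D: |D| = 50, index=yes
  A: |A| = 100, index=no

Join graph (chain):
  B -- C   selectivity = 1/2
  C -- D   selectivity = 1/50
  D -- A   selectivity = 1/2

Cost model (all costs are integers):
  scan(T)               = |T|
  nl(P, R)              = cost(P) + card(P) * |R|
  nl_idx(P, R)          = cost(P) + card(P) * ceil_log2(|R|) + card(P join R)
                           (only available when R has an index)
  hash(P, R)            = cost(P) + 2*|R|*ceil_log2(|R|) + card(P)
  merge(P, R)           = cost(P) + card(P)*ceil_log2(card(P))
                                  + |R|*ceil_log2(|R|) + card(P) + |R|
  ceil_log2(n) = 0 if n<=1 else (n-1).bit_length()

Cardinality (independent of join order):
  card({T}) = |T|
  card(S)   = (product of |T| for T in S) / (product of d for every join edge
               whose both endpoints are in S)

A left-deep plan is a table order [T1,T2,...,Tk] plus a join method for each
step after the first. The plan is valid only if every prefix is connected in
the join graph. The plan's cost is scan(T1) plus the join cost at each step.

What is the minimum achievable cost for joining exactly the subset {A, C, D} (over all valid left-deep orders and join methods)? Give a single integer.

2450

Selinger DP over subsets of {A,C,D}:
  {C}: scan cost=150, card=150
  {D}: scan cost=50, card=50
  {A}: scan cost=100, card=100
  {CD}: card=150; try (D,hash)→900, (D,nl_idx)→1200, (C,merge)→1750, (D,merge)→1850, (C,hash)→2500, (C,nl)→7550 …(+1); best=900 via (D,hash)
  {AD}: card=2500; try (D,hash)→800, (A,merge)→1200, (D,merge)→1250, (A,hash)→1500, (D,nl_idx)→3200, (A,nl)→5050 …(+1); best=800 via (D,hash)
  {ACD}: card=7500; try (A,hash)→2450, (A,merge)→3050, (C,hash)→5700, (A,nl)→15900, (C,merge)→34650, (C,nl)→375800; best=2450 via (A,hash)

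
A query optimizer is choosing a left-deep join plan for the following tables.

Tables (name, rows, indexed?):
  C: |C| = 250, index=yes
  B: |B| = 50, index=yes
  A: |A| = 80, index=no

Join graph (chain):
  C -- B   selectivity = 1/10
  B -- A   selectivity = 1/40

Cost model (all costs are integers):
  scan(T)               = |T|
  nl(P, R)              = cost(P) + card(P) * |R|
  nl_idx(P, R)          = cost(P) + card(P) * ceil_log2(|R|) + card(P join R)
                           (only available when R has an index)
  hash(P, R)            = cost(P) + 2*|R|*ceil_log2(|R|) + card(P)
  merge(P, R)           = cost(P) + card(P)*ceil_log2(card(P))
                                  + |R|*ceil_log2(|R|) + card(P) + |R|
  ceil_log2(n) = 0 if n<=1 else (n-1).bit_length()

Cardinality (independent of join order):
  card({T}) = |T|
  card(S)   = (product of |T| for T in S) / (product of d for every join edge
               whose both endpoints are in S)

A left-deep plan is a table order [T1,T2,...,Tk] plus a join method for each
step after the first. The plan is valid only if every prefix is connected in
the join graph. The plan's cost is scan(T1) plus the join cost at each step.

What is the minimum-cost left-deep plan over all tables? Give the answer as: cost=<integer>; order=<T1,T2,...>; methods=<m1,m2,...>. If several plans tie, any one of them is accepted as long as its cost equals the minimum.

Selinger DP (subsets sized 1..n):
  {C}: scan cost=250, card=250
  {B}: scan cost=50, card=50
  {A}: scan cost=80, card=80
  {BC}: card=1250; try (B,hash)→1100, (C,nl_idx)→1700, (C,merge)→2650, (B,merge)→2850, (B,nl_idx)→3000, (C,hash)→4100 …(+2); best=1100 via (B,hash)
  {AB}: card=100; try (B,nl_idx)→660, (B,hash)→760, (A,merge)→1040, (B,merge)→1070, (A,hash)→1220, (A,nl)→4050 …(+1); best=660 via (B,nl_idx)
  {ABC}: card=2500; try (A,hash)→3470, (C,merge)→3710, (C,nl_idx)→3960, (C,hash)→4760, (A,merge)→16740, (C,nl)→25660 …(+1); best=3470 via (A,hash)

cost=3470; order=C,B,A; methods=hash,hash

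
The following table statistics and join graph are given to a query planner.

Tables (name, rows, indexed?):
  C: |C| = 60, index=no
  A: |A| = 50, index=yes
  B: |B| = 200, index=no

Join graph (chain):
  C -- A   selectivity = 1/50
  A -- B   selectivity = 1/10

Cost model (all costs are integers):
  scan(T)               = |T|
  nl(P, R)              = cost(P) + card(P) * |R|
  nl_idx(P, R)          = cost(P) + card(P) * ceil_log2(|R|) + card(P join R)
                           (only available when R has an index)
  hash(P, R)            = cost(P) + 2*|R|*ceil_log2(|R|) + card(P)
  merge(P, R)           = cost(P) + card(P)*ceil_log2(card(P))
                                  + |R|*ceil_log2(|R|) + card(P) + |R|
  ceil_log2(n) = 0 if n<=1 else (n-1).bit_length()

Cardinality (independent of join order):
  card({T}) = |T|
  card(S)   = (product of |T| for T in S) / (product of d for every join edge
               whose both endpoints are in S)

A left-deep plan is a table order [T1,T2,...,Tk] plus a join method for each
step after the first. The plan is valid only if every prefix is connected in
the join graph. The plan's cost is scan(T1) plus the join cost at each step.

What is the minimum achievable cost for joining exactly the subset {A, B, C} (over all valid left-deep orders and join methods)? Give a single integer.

Selinger DP over subsets of {A,B,C}:
  {C}: scan cost=60, card=60
  {A}: scan cost=50, card=50
  {B}: scan cost=200, card=200
  {AC}: card=60; try (A,nl_idx)→480, (A,hash)→720, (C,hash)→820, (C,merge)→820, (A,merge)→830, (C,nl)→3050 …(+1); best=480 via (A,nl_idx)
  {AB}: card=1000; try (A,hash)→1000, (B,merge)→2200, (A,merge)→2350, (A,nl_idx)→2400, (B,hash)→3300, (B,nl)→10050 …(+1); best=1000 via (A,hash)
  {ABC}: card=1200; try (B,merge)→2700, (C,hash)→2720, (B,hash)→3740, (C,merge)→12420, (B,nl)→12480, (C,nl)→61000; best=2700 via (B,merge)

2700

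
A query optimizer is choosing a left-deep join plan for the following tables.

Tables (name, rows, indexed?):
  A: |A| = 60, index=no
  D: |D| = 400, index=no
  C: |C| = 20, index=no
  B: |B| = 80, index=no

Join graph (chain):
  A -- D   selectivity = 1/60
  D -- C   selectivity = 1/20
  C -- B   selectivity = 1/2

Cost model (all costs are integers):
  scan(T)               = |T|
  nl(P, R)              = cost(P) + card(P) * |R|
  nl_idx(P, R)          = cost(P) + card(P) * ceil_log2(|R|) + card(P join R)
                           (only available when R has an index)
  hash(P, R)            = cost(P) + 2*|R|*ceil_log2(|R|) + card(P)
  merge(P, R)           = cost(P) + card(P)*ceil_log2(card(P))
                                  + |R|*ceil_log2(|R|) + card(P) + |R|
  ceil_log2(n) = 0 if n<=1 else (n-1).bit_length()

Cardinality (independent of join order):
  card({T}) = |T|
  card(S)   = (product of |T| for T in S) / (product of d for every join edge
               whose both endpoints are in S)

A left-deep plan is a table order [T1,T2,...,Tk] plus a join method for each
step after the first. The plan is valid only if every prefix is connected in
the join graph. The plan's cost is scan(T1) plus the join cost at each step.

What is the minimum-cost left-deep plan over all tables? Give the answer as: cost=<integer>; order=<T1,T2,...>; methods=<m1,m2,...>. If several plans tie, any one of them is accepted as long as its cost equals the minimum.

cost=3640; order=D,A,C,B; methods=hash,hash,hash

Selinger DP (subsets sized 1..n):
  {A}: scan cost=60, card=60
  {D}: scan cost=400, card=400
  {C}: scan cost=20, card=20
  {B}: scan cost=80, card=80
  {AD}: card=400; try (A,hash)→1520, (D,merge)→4480, (A,merge)→4820, (D,hash)→7320, (D,nl)→24060, (A,nl)→24400; best=1520 via (A,hash)
  {CD}: card=400; try (C,hash)→1000, (D,merge)→4140, (C,merge)→4520, (D,hash)→7240, (D,nl)→8020, (C,nl)→8400; best=1000 via (C,hash)
  {BC}: card=800; try (C,hash)→360, (B,merge)→780, (C,merge)→840, (B,hash)→1160, (B,nl)→1620, (C,nl)→1680; best=360 via (C,hash)
  {ACD}: card=400; try (C,hash)→2120, (A,hash)→2120, (A,merge)→5420, (C,merge)→5640, (C,nl)→9520, (A,nl)→25000; best=2120 via (C,hash)
  {BCD}: card=16000; try (B,hash)→2520, (B,merge)→5640, (D,hash)→8360, (D,merge)→13160, (B,nl)→33000, (D,nl)→320360; best=2520 via (B,hash)
  {ABCD}: card=16000; try (B,hash)→3640, (B,merge)→6760, (A,hash)→19240, (B,nl)→34120, (A,merge)→242940, (A,nl)→962520; best=3640 via (B,hash)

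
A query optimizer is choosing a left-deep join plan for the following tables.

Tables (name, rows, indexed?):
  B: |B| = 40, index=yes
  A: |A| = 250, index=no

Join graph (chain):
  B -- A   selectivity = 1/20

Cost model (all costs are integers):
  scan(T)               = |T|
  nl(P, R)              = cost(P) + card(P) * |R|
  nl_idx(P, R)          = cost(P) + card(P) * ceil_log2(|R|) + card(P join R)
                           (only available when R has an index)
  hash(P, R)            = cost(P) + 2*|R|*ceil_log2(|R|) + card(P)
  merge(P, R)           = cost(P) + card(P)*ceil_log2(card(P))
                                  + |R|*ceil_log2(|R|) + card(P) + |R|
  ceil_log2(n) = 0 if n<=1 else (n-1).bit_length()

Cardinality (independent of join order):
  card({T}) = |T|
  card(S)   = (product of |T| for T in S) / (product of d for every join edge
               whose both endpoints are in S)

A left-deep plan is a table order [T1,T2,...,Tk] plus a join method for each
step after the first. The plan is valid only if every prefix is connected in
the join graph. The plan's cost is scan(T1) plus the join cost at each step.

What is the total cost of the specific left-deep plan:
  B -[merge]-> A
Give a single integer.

2570

step 1: scan B: cost=40, card=40
step 2: join A via merge
    card(P join A) = 40*250/(20) = 500
    cost = 40 + 40*6 + 250*8 + 40 + 250 = 2570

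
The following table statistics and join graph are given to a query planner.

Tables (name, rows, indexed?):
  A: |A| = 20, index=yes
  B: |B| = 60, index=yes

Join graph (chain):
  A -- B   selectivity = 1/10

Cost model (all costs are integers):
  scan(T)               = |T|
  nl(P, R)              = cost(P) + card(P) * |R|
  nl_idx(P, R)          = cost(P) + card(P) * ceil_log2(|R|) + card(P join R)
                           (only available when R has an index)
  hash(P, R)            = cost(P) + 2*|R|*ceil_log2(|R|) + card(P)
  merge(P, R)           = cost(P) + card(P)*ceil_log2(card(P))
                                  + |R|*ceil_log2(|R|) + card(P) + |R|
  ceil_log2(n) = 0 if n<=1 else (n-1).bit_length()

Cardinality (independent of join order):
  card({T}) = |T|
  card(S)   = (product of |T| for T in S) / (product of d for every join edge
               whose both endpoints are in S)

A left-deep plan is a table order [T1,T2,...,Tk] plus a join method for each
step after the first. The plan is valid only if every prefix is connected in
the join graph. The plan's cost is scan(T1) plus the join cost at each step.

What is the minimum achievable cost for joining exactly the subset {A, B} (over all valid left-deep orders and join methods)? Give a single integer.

260

Selinger DP over subsets of {A,B}:
  {A}: scan cost=20, card=20
  {B}: scan cost=60, card=60
  {AB}: card=120; try (B,nl_idx)→260, (A,hash)→320, (A,nl_idx)→480, (B,merge)→560, (A,merge)→600, (B,hash)→760 …(+2); best=260 via (B,nl_idx)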